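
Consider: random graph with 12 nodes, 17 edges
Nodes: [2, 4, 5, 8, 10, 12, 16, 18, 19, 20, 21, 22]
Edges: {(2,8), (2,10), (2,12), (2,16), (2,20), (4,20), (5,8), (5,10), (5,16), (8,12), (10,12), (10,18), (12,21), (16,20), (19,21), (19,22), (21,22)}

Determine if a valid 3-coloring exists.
A valid 3-coloring: color 1: [2, 4, 5, 18, 21]; color 2: [8, 10, 16, 19]; color 3: [12, 20, 22].
(χ(G) = 3 ≤ 3.)

Yes, G is 3-colorable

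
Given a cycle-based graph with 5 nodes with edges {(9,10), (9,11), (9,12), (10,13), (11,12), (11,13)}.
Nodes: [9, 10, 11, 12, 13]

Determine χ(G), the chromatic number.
χ(G) = 3

Clique number ω(G) = 3 (lower bound: χ ≥ ω).
The clique on [9, 11, 12] has size 3, forcing χ ≥ 3, and the coloring below uses 3 colors, so χ(G) = 3.
A valid 3-coloring: color 1: [9, 13]; color 2: [10, 11]; color 3: [12].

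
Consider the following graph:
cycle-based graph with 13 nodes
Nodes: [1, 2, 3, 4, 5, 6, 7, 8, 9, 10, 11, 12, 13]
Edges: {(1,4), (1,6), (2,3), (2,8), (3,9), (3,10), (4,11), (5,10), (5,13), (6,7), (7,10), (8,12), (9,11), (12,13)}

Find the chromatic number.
χ(G) = 3

Clique number ω(G) = 2 (lower bound: χ ≥ ω).
Odd cycle [5, 13, 12, 8, 2, 3, 10] needs 3 colors (χ ≥ 3).
The coloring below uses 3 colors, so χ(G) = 3.
A valid 3-coloring: color 1: [4, 6, 8, 9, 10, 13]; color 2: [1, 3, 5, 7, 11, 12]; color 3: [2].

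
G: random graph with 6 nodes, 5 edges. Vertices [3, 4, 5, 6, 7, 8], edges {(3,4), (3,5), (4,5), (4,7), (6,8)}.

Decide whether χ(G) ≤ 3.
A valid 3-coloring: color 1: [4, 8]; color 2: [3, 6, 7]; color 3: [5].
(χ(G) = 3 ≤ 3.)

Yes, G is 3-colorable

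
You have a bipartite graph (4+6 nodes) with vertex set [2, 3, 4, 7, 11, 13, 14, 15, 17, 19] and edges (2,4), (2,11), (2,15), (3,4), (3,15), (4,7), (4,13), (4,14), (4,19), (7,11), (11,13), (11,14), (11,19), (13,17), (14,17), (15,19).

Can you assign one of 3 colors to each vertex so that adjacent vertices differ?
Yes, G is 3-colorable

A valid 3-coloring: color 1: [4, 11, 15, 17]; color 2: [2, 3, 7, 13, 14, 19].
(χ(G) = 2 ≤ 3.)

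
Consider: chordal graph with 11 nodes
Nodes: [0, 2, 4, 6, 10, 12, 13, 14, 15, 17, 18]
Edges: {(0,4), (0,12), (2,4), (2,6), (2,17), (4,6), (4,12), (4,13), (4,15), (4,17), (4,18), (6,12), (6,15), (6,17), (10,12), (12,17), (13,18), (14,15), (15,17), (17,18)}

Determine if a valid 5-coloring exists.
A valid 5-coloring: color 1: [4, 10, 14]; color 2: [0, 13, 17]; color 3: [6, 18]; color 4: [2, 12, 15].
(χ(G) = 4 ≤ 5.)

Yes, G is 5-colorable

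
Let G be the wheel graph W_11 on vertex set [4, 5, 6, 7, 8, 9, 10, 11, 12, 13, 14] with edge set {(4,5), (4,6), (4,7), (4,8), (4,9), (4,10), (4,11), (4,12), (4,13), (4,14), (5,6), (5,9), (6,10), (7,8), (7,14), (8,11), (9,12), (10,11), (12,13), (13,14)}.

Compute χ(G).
χ(G) = 3

Clique number ω(G) = 3 (lower bound: χ ≥ ω).
The clique on [4, 5, 9] has size 3, forcing χ ≥ 3, and the coloring below uses 3 colors, so χ(G) = 3.
A valid 3-coloring: color 1: [4]; color 2: [5, 8, 10, 12, 14]; color 3: [6, 7, 9, 11, 13].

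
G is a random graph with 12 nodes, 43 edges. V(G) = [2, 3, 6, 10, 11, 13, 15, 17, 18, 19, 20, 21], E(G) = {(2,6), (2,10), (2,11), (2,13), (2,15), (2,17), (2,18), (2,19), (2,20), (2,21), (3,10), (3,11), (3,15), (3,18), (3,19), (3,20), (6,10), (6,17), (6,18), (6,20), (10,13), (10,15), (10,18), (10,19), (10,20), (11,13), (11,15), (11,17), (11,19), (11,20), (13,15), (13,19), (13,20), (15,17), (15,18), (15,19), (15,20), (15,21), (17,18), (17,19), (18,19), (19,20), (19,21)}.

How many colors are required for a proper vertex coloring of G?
χ(G) = 6

Clique number ω(G) = 6 (lower bound: χ ≥ ω).
The clique on [2, 10, 13, 15, 19, 20] has size 6, forcing χ ≥ 6, and the coloring below uses 6 colors, so χ(G) = 6.
A valid 6-coloring: color 1: [2, 3]; color 2: [6, 19]; color 3: [15]; color 4: [18, 20, 21]; color 5: [10, 11]; color 6: [13, 17].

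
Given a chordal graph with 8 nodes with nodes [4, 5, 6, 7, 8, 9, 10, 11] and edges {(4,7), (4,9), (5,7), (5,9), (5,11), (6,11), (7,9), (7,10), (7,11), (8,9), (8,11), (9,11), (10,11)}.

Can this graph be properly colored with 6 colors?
A valid 6-coloring: color 1: [4, 11]; color 2: [6, 9, 10]; color 3: [7, 8]; color 4: [5].
(χ(G) = 4 ≤ 6.)

Yes, G is 6-colorable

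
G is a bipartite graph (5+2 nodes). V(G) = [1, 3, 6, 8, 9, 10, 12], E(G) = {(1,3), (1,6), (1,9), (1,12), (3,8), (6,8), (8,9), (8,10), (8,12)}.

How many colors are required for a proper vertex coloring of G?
χ(G) = 2

Clique number ω(G) = 2 (lower bound: χ ≥ ω).
The graph is bipartite (no odd cycle), so 2 colors suffice: χ(G) = 2.
A valid 2-coloring: color 1: [1, 8]; color 2: [3, 6, 9, 10, 12].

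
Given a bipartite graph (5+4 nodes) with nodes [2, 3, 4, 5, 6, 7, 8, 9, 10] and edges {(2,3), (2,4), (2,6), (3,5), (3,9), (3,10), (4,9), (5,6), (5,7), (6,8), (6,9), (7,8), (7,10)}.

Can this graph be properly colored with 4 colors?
A valid 4-coloring: color 1: [3, 4, 6, 7]; color 2: [2, 5, 8, 9, 10].
(χ(G) = 2 ≤ 4.)

Yes, G is 4-colorable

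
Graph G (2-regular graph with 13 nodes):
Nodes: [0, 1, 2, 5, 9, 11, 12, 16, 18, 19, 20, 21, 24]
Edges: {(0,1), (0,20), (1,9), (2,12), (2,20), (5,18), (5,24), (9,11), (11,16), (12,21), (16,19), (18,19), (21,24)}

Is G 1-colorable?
No, G is not 1-colorable

Edge (0,1) forces its endpoints to differ, so 1 color is not enough.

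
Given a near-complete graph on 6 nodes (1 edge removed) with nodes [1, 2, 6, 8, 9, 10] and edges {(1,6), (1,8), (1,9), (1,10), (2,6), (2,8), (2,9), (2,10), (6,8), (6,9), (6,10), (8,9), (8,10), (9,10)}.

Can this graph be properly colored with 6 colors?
A valid 6-coloring: color 1: [9]; color 2: [8]; color 3: [10]; color 4: [6]; color 5: [1, 2].
(χ(G) = 5 ≤ 6.)

Yes, G is 6-colorable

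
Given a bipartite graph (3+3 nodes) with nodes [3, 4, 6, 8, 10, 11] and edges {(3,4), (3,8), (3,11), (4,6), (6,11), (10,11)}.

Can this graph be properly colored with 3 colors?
A valid 3-coloring: color 1: [4, 8, 11]; color 2: [3, 6, 10].
(χ(G) = 2 ≤ 3.)

Yes, G is 3-colorable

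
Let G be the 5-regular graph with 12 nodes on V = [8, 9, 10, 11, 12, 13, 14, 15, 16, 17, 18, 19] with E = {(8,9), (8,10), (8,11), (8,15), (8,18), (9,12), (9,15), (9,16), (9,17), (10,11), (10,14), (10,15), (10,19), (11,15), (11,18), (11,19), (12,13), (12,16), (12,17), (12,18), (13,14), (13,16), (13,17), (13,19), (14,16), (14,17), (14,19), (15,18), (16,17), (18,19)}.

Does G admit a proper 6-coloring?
A valid 6-coloring: color 1: [9, 10, 13, 18]; color 2: [8, 17, 19]; color 3: [11, 16]; color 4: [12, 14, 15].
(χ(G) = 4 ≤ 6.)

Yes, G is 6-colorable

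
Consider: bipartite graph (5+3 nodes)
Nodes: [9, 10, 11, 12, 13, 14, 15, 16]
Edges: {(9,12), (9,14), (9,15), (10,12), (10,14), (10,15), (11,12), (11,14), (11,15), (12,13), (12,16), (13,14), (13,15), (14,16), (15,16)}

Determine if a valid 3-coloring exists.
Yes, G is 3-colorable

A valid 3-coloring: color 1: [12, 14, 15]; color 2: [9, 10, 11, 13, 16].
(χ(G) = 2 ≤ 3.)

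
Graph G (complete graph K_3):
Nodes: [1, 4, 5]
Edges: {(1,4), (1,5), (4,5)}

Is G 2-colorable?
The clique on vertices [1, 4, 5] has size 3 > 2, so it alone needs 3 colors.

No, G is not 2-colorable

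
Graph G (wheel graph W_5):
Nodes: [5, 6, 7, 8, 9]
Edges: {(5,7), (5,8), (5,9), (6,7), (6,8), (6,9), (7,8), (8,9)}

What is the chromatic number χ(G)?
χ(G) = 3

Clique number ω(G) = 3 (lower bound: χ ≥ ω).
The clique on [5, 8, 9] has size 3, forcing χ ≥ 3, and the coloring below uses 3 colors, so χ(G) = 3.
A valid 3-coloring: color 1: [8]; color 2: [7, 9]; color 3: [5, 6].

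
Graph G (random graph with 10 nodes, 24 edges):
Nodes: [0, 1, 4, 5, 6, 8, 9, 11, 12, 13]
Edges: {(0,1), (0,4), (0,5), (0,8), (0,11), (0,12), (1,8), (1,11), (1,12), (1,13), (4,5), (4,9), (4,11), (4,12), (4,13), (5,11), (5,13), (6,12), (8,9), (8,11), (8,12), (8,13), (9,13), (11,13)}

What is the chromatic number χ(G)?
χ(G) = 4

Clique number ω(G) = 4 (lower bound: χ ≥ ω).
The clique on [0, 1, 8, 11] has size 4, forcing χ ≥ 4, and the coloring below uses 4 colors, so χ(G) = 4.
A valid 4-coloring: color 1: [4, 6, 8]; color 2: [0, 13]; color 3: [9, 11, 12]; color 4: [1, 5].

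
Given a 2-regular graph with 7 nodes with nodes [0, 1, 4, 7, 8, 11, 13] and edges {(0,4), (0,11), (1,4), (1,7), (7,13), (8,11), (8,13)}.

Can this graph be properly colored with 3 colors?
A valid 3-coloring: color 1: [0, 1, 8]; color 2: [4, 11, 13]; color 3: [7].
(χ(G) = 3 ≤ 3.)

Yes, G is 3-colorable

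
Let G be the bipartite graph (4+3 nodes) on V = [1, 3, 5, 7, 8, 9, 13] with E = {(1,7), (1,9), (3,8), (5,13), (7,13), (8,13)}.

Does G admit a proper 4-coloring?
Yes, G is 4-colorable

A valid 4-coloring: color 1: [1, 3, 13]; color 2: [5, 7, 8, 9].
(χ(G) = 2 ≤ 4.)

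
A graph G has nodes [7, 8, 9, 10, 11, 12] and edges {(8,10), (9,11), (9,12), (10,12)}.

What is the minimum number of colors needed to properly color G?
Clique number ω(G) = 2 (lower bound: χ ≥ ω).
The graph is bipartite (no odd cycle), so 2 colors suffice: χ(G) = 2.
A valid 2-coloring: color 1: [7, 8, 11, 12]; color 2: [9, 10].

χ(G) = 2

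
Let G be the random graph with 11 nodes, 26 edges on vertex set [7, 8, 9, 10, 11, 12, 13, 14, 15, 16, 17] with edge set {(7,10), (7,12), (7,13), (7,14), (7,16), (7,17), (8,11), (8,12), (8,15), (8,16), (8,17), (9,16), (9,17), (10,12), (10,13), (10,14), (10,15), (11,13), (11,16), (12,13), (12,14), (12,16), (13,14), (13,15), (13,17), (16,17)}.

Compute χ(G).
Clique number ω(G) = 5 (lower bound: χ ≥ ω).
The clique on [7, 10, 12, 13, 14] has size 5, forcing χ ≥ 5, and the coloring below uses 5 colors, so χ(G) = 5.
A valid 5-coloring: color 1: [13, 16]; color 2: [7, 8, 9]; color 3: [11, 12, 15, 17]; color 4: [10]; color 5: [14].

χ(G) = 5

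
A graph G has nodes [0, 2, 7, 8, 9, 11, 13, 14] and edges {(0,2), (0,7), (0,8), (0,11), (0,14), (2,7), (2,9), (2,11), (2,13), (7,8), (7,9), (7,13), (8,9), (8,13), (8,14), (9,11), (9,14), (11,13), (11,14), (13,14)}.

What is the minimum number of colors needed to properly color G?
Clique number ω(G) = 3 (lower bound: χ ≥ ω).
Odd cycle [14, 11, 2, 7, 8] needs 3 colors (χ ≥ 3).
Vertex 0 is adjacent to every vertex of [2, 7, 8, 11, 14], which already need 3 colors among themselves, so 0 needs a new color (χ ≥ 4).
The coloring below uses 4 colors, so χ(G) = 4.
A valid 4-coloring: color 1: [7, 14]; color 2: [2, 8]; color 3: [0, 9, 13]; color 4: [11].

χ(G) = 4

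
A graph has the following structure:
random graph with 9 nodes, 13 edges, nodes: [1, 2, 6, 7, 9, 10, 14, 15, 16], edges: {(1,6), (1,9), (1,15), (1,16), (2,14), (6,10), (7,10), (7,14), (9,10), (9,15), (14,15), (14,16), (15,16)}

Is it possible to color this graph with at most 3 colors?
Yes, G is 3-colorable

A valid 3-coloring: color 1: [1, 10, 14]; color 2: [2, 6, 7, 15]; color 3: [9, 16].
(χ(G) = 3 ≤ 3.)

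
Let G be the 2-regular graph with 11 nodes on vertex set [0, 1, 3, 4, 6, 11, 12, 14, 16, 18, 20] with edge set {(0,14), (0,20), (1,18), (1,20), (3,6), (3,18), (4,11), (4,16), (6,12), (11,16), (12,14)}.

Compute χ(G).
Clique number ω(G) = 3 (lower bound: χ ≥ ω).
The clique on [4, 11, 16] has size 3, forcing χ ≥ 3, and the coloring below uses 3 colors, so χ(G) = 3.
A valid 3-coloring: color 1: [0, 1, 3, 12, 16]; color 2: [4, 6, 14, 18, 20]; color 3: [11].

χ(G) = 3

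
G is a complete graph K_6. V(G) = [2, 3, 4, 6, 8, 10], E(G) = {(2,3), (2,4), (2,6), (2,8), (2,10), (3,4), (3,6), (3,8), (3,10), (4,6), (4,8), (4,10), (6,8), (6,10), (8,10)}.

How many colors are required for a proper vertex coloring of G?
χ(G) = 6

Clique number ω(G) = 6 (lower bound: χ ≥ ω).
The clique on [2, 3, 4, 6, 8, 10] has size 6, forcing χ ≥ 6, and the coloring below uses 6 colors, so χ(G) = 6.
A valid 6-coloring: color 1: [8]; color 2: [4]; color 3: [3]; color 4: [6]; color 5: [10]; color 6: [2].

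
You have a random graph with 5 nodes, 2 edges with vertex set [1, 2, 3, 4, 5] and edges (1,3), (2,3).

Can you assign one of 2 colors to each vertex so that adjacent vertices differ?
Yes, G is 2-colorable

A valid 2-coloring: color 1: [3, 4, 5]; color 2: [1, 2].
(χ(G) = 2 ≤ 2.)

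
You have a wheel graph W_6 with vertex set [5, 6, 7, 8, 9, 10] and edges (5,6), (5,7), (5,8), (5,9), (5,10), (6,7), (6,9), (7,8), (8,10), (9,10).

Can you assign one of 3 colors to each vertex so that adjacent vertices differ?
Odd cycle [6, 7, 8, 10, 9] needs 3 colors (χ ≥ 3).
Vertex 5 is adjacent to every vertex of [6, 7, 8, 9, 10], which already need 3 colors among themselves, so 5 needs a new color (χ ≥ 4).
Hence χ(G) ≥ 4 > 3, so no proper 3-coloring exists.

No, G is not 3-colorable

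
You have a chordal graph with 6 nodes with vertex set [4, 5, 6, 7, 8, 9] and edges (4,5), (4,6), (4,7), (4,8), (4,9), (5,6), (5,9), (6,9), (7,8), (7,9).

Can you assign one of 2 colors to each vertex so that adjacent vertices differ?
The clique on vertices [4, 5, 6, 9] has size 4 > 2, so it alone needs 4 colors.

No, G is not 2-colorable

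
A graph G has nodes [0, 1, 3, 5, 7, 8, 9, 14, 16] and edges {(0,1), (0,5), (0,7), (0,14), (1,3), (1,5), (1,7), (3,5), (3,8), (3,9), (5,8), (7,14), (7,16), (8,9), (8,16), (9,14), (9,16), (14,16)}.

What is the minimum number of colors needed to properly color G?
χ(G) = 3

Clique number ω(G) = 3 (lower bound: χ ≥ ω).
The clique on [0, 1, 5] has size 3, forcing χ ≥ 3, and the coloring below uses 3 colors, so χ(G) = 3.
A valid 3-coloring: color 1: [5, 7, 9]; color 2: [1, 8, 14]; color 3: [0, 3, 16].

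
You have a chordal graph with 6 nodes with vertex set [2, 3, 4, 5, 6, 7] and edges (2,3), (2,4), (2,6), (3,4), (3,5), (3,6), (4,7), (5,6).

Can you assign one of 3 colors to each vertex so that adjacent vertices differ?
A valid 3-coloring: color 1: [3, 7]; color 2: [4, 6]; color 3: [2, 5].
(χ(G) = 3 ≤ 3.)

Yes, G is 3-colorable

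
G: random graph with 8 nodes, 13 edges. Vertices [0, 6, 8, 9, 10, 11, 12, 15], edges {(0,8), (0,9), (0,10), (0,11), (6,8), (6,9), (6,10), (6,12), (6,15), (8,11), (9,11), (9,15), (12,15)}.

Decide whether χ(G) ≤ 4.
Yes, G is 4-colorable

A valid 4-coloring: color 1: [0, 6]; color 2: [8, 9, 10, 12]; color 3: [11, 15].
(χ(G) = 3 ≤ 4.)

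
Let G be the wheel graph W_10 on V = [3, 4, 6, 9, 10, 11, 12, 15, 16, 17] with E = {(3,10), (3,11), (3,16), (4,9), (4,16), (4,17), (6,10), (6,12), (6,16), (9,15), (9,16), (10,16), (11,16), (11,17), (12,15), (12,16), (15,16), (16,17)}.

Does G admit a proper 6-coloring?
A valid 6-coloring: color 1: [16]; color 2: [3, 6, 15, 17]; color 3: [9, 10, 11, 12]; color 4: [4].
(χ(G) = 4 ≤ 6.)

Yes, G is 6-colorable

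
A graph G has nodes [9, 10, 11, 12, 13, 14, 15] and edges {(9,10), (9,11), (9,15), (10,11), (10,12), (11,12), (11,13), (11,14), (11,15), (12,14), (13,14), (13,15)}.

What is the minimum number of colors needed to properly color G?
Clique number ω(G) = 3 (lower bound: χ ≥ ω).
The clique on [9, 10, 11] has size 3, forcing χ ≥ 3, and the coloring below uses 3 colors, so χ(G) = 3.
A valid 3-coloring: color 1: [11]; color 2: [9, 12, 13]; color 3: [10, 14, 15].

χ(G) = 3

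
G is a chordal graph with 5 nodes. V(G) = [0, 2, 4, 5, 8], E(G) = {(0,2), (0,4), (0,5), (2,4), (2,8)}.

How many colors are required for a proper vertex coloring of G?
χ(G) = 3

Clique number ω(G) = 3 (lower bound: χ ≥ ω).
The clique on [0, 2, 4] has size 3, forcing χ ≥ 3, and the coloring below uses 3 colors, so χ(G) = 3.
A valid 3-coloring: color 1: [0, 8]; color 2: [2, 5]; color 3: [4].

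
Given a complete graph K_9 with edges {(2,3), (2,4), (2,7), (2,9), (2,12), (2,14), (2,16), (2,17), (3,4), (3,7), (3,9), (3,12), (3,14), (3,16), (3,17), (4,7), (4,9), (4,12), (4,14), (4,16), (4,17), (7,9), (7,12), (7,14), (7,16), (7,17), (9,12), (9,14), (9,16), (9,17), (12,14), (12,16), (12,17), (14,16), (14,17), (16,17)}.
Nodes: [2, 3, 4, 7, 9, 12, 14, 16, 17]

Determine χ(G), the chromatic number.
χ(G) = 9

Clique number ω(G) = 9 (lower bound: χ ≥ ω).
The clique on [2, 3, 4, 7, 9, 12, 14, 16, 17] has size 9, forcing χ ≥ 9, and the coloring below uses 9 colors, so χ(G) = 9.
A valid 9-coloring: color 1: [9]; color 2: [2]; color 3: [17]; color 4: [12]; color 5: [14]; color 6: [16]; color 7: [4]; color 8: [7]; color 9: [3].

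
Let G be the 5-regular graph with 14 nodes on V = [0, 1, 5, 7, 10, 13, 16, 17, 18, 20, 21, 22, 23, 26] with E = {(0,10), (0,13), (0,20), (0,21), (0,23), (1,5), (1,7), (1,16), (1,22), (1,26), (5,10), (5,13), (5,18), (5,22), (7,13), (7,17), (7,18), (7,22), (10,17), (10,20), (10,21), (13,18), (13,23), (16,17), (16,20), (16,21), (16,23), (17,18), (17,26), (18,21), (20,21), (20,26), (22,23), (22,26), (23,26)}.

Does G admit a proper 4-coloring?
A valid 4-coloring: color 1: [0, 5, 7, 16, 26]; color 2: [13, 17, 21, 22]; color 3: [1, 18, 20, 23]; color 4: [10].
(χ(G) = 4 ≤ 4.)

Yes, G is 4-colorable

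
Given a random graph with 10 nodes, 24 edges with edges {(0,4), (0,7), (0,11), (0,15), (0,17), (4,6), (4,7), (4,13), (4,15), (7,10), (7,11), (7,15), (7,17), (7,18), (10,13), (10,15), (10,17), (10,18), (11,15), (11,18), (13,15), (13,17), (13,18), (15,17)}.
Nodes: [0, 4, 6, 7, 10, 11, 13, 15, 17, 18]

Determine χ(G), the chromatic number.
χ(G) = 4

Clique number ω(G) = 4 (lower bound: χ ≥ ω).
The clique on [10, 13, 15, 17] has size 4, forcing χ ≥ 4, and the coloring below uses 4 colors, so χ(G) = 4.
A valid 4-coloring: color 1: [6, 7, 13]; color 2: [15, 18]; color 3: [0, 10]; color 4: [4, 11, 17].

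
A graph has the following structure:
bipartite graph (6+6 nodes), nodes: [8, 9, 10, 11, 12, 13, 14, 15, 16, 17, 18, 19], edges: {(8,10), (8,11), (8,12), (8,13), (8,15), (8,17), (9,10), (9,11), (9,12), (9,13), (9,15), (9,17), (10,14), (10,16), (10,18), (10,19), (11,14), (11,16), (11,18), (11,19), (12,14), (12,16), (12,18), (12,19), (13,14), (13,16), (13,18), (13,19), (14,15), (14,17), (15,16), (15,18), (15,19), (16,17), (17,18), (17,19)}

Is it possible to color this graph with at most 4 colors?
A valid 4-coloring: color 1: [8, 9, 14, 16, 18, 19]; color 2: [10, 11, 12, 13, 15, 17].
(χ(G) = 2 ≤ 4.)

Yes, G is 4-colorable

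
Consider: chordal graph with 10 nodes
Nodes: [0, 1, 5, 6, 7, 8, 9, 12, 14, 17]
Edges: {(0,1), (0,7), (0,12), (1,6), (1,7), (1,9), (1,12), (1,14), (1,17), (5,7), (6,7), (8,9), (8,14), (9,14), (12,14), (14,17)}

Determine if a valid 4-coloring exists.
A valid 4-coloring: color 1: [1, 5, 8]; color 2: [0, 6, 14]; color 3: [7, 9, 12, 17].
(χ(G) = 3 ≤ 4.)

Yes, G is 4-colorable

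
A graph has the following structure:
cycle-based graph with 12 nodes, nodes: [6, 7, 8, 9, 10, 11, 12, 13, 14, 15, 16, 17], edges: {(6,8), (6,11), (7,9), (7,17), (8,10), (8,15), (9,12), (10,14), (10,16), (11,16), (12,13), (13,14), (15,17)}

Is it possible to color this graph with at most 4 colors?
Yes, G is 4-colorable

A valid 4-coloring: color 1: [8, 9, 11, 13, 17]; color 2: [6, 7, 10, 12, 15]; color 3: [14, 16].
(χ(G) = 3 ≤ 4.)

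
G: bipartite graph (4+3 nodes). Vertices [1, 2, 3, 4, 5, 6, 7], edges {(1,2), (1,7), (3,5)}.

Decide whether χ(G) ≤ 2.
A valid 2-coloring: color 1: [1, 3, 4, 6]; color 2: [2, 5, 7].
(χ(G) = 2 ≤ 2.)

Yes, G is 2-colorable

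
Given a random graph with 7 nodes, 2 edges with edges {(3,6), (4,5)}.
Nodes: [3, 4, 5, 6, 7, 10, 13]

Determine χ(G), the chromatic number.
Clique number ω(G) = 2 (lower bound: χ ≥ ω).
The graph is bipartite (no odd cycle), so 2 colors suffice: χ(G) = 2.
A valid 2-coloring: color 1: [3, 5, 7, 10, 13]; color 2: [4, 6].

χ(G) = 2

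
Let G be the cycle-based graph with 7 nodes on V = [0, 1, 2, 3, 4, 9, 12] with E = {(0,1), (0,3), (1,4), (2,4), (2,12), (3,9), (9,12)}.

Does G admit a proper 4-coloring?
Yes, G is 4-colorable

A valid 4-coloring: color 1: [1, 2, 3]; color 2: [0, 4, 12]; color 3: [9].
(χ(G) = 3 ≤ 4.)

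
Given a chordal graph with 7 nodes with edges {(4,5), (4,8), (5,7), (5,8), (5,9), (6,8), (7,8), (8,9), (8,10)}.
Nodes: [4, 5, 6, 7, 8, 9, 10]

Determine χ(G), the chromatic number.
χ(G) = 3

Clique number ω(G) = 3 (lower bound: χ ≥ ω).
The clique on [5, 8, 9] has size 3, forcing χ ≥ 3, and the coloring below uses 3 colors, so χ(G) = 3.
A valid 3-coloring: color 1: [8]; color 2: [5, 6, 10]; color 3: [4, 7, 9].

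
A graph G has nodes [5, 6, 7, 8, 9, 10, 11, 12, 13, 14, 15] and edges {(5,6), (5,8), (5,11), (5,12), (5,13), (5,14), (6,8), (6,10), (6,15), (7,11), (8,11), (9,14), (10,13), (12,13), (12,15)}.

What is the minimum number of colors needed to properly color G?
χ(G) = 3

Clique number ω(G) = 3 (lower bound: χ ≥ ω).
The clique on [5, 8, 11] has size 3, forcing χ ≥ 3, and the coloring below uses 3 colors, so χ(G) = 3.
A valid 3-coloring: color 1: [5, 7, 9, 10, 15]; color 2: [6, 11, 13, 14]; color 3: [8, 12].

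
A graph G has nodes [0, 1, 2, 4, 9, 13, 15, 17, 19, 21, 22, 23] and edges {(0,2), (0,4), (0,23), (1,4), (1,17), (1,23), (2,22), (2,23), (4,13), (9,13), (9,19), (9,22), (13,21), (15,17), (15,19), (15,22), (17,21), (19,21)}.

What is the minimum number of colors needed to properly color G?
χ(G) = 3

Clique number ω(G) = 3 (lower bound: χ ≥ ω).
The clique on [0, 2, 23] has size 3, forcing χ ≥ 3, and the coloring below uses 3 colors, so χ(G) = 3.
A valid 3-coloring: color 1: [4, 17, 19, 22, 23]; color 2: [1, 2, 9, 15, 21]; color 3: [0, 13].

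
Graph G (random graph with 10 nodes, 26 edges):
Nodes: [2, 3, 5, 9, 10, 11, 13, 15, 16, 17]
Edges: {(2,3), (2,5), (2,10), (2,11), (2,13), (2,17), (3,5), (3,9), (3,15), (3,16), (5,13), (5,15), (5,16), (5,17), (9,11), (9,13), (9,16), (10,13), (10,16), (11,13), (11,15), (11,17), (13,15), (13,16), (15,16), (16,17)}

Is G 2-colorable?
The clique on vertices [3, 5, 15, 16] has size 4 > 2, so it alone needs 4 colors.

No, G is not 2-colorable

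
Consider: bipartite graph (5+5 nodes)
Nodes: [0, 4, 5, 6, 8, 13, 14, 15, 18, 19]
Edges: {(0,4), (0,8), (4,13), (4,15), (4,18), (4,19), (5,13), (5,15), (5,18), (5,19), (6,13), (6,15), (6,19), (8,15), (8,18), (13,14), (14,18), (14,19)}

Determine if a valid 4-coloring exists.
A valid 4-coloring: color 1: [4, 5, 6, 8, 14]; color 2: [0, 13, 15, 18, 19].
(χ(G) = 2 ≤ 4.)

Yes, G is 4-colorable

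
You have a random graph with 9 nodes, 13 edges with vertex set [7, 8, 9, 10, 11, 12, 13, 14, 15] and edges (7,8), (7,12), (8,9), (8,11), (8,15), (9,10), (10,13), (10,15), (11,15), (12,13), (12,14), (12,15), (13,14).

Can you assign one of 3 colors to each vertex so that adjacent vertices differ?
Yes, G is 3-colorable

A valid 3-coloring: color 1: [7, 9, 13, 15]; color 2: [8, 10, 12]; color 3: [11, 14].
(χ(G) = 3 ≤ 3.)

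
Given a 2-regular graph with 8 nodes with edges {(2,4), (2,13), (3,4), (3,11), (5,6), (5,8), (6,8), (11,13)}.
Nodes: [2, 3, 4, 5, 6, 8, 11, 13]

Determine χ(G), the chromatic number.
χ(G) = 3

Clique number ω(G) = 3 (lower bound: χ ≥ ω).
The clique on [5, 6, 8] has size 3, forcing χ ≥ 3, and the coloring below uses 3 colors, so χ(G) = 3.
A valid 3-coloring: color 1: [3, 8, 13]; color 2: [2, 6, 11]; color 3: [4, 5].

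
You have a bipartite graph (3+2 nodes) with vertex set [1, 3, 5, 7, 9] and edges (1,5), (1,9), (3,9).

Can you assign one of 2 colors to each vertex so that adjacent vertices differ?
A valid 2-coloring: color 1: [5, 7, 9]; color 2: [1, 3].
(χ(G) = 2 ≤ 2.)

Yes, G is 2-colorable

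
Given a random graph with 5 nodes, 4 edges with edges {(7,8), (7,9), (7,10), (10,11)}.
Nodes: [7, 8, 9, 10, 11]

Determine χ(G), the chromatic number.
Clique number ω(G) = 2 (lower bound: χ ≥ ω).
The graph is bipartite (no odd cycle), so 2 colors suffice: χ(G) = 2.
A valid 2-coloring: color 1: [7, 11]; color 2: [8, 9, 10].

χ(G) = 2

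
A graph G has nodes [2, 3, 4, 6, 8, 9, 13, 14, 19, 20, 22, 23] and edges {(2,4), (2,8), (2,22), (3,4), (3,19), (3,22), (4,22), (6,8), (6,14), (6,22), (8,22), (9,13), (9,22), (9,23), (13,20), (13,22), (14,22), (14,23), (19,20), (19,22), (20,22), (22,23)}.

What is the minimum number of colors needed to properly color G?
Clique number ω(G) = 3 (lower bound: χ ≥ ω).
Odd cycle [6, 8, 2, 4, 3, 19, 20, 13, 9, 23, 14] needs 3 colors (χ ≥ 3).
Vertex 22 is adjacent to every vertex of [2, 3, 4, 6, 8, 9, 13, 14, 19, 20, 23], which already need 3 colors among themselves, so 22 needs a new color (χ ≥ 4).
The coloring below uses 4 colors, so χ(G) = 4.
A valid 4-coloring: color 1: [22]; color 2: [2, 3, 6, 20, 23]; color 3: [4, 8, 13, 14, 19]; color 4: [9].

χ(G) = 4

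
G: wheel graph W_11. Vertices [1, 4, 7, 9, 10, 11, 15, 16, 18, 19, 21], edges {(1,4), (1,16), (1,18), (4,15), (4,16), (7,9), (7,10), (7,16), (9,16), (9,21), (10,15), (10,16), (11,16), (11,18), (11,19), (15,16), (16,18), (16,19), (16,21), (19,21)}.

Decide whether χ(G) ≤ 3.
A valid 3-coloring: color 1: [16]; color 2: [4, 9, 10, 18, 19]; color 3: [1, 7, 11, 15, 21].
(χ(G) = 3 ≤ 3.)

Yes, G is 3-colorable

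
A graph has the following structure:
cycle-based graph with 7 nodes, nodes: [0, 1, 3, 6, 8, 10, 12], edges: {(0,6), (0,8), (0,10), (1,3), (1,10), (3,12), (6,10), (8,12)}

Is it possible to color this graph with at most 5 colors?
Yes, G is 5-colorable

A valid 5-coloring: color 1: [3, 8, 10]; color 2: [0, 1, 12]; color 3: [6].
(χ(G) = 3 ≤ 5.)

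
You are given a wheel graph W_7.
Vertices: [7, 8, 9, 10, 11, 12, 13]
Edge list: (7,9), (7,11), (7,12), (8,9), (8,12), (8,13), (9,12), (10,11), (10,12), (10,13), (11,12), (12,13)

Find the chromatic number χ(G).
χ(G) = 3

Clique number ω(G) = 3 (lower bound: χ ≥ ω).
The clique on [8, 9, 12] has size 3, forcing χ ≥ 3, and the coloring below uses 3 colors, so χ(G) = 3.
A valid 3-coloring: color 1: [12]; color 2: [7, 8, 10]; color 3: [9, 11, 13].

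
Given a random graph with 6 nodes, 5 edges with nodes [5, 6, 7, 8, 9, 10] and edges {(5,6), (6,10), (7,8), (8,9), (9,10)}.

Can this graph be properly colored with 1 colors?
Edge (8,9) forces its endpoints to differ, so 1 color is not enough.

No, G is not 1-colorable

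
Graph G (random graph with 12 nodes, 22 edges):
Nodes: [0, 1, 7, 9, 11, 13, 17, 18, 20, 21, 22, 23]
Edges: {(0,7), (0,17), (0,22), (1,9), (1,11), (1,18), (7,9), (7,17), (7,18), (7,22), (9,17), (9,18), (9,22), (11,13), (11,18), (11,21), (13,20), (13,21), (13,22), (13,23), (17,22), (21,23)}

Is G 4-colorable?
A valid 4-coloring: color 1: [1, 7, 13]; color 2: [18, 20, 21, 22]; color 3: [0, 9, 11, 23]; color 4: [17].
(χ(G) = 4 ≤ 4.)

Yes, G is 4-colorable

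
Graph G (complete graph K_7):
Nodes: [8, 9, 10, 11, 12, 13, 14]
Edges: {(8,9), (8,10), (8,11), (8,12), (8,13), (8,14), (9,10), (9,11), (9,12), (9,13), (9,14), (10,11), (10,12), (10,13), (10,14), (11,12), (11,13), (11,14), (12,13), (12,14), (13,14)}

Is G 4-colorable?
No, G is not 4-colorable

The clique on vertices [8, 9, 10, 11, 12, 13, 14] has size 7 > 4, so it alone needs 7 colors.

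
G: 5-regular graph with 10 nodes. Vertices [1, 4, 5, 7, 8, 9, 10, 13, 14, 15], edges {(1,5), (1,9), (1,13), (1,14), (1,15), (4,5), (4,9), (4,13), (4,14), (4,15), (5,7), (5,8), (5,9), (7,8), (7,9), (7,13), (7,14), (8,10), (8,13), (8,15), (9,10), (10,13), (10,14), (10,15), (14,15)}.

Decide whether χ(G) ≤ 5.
Yes, G is 5-colorable

A valid 5-coloring: color 1: [8, 9, 14]; color 2: [1, 4, 7, 10]; color 3: [5, 13, 15].
(χ(G) = 3 ≤ 5.)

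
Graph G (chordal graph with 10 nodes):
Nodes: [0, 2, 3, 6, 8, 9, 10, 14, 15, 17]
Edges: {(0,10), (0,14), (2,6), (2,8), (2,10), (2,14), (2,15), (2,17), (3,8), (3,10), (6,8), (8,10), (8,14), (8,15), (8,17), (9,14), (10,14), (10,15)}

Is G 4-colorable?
Yes, G is 4-colorable

A valid 4-coloring: color 1: [0, 8, 9]; color 2: [6, 10, 17]; color 3: [2, 3]; color 4: [14, 15].
(χ(G) = 4 ≤ 4.)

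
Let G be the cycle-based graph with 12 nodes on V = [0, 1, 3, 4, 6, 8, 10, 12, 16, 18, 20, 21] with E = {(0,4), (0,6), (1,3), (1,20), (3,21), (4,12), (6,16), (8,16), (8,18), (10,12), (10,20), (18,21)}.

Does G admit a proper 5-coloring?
A valid 5-coloring: color 1: [1, 4, 6, 8, 10, 21]; color 2: [0, 3, 12, 16, 18, 20].
(χ(G) = 2 ≤ 5.)

Yes, G is 5-colorable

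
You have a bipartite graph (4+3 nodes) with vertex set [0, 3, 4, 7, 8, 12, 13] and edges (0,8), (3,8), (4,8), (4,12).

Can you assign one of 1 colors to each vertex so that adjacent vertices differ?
Edge (0,8) forces its endpoints to differ, so 1 color is not enough.

No, G is not 1-colorable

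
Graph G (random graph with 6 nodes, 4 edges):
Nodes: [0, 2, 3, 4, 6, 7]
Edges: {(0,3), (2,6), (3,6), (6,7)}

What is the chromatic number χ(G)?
χ(G) = 2

Clique number ω(G) = 2 (lower bound: χ ≥ ω).
The graph is bipartite (no odd cycle), so 2 colors suffice: χ(G) = 2.
A valid 2-coloring: color 1: [0, 4, 6]; color 2: [2, 3, 7].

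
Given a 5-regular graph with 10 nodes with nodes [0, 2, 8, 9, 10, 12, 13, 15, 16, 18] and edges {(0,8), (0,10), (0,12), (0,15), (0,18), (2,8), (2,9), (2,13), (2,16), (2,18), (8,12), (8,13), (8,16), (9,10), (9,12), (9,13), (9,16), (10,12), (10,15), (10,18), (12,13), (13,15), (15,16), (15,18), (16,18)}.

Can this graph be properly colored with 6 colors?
Yes, G is 6-colorable

A valid 6-coloring: color 1: [12, 18]; color 2: [0, 13, 16]; color 3: [8, 9, 15]; color 4: [2, 10].
(χ(G) = 4 ≤ 6.)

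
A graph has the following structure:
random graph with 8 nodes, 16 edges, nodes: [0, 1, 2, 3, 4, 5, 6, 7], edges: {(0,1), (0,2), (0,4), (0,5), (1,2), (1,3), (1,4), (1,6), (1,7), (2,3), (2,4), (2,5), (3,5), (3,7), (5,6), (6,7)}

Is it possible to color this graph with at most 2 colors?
The clique on vertices [0, 1, 2, 4] has size 4 > 2, so it alone needs 4 colors.

No, G is not 2-colorable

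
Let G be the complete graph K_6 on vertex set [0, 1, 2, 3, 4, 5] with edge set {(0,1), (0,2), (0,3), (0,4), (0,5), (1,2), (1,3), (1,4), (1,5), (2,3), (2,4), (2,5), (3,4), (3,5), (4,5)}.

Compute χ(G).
Clique number ω(G) = 6 (lower bound: χ ≥ ω).
The clique on [0, 1, 2, 3, 4, 5] has size 6, forcing χ ≥ 6, and the coloring below uses 6 colors, so χ(G) = 6.
A valid 6-coloring: color 1: [5]; color 2: [2]; color 3: [1]; color 4: [0]; color 5: [4]; color 6: [3].

χ(G) = 6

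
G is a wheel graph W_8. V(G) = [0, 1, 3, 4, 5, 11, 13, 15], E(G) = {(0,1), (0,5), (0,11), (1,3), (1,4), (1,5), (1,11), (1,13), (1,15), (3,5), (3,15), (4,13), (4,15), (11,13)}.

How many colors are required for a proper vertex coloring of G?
Clique number ω(G) = 3 (lower bound: χ ≥ ω).
Odd cycle [4, 13, 11, 0, 5, 3, 15] needs 3 colors (χ ≥ 3).
Vertex 1 is adjacent to every vertex of [0, 3, 4, 5, 11, 13, 15], which already need 3 colors among themselves, so 1 needs a new color (χ ≥ 4).
The coloring below uses 4 colors, so χ(G) = 4.
A valid 4-coloring: color 1: [1]; color 2: [3, 4, 11]; color 3: [0, 13, 15]; color 4: [5].

χ(G) = 4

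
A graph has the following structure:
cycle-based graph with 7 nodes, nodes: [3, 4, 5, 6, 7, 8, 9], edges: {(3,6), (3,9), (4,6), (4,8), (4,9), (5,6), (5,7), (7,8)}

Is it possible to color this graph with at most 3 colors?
A valid 3-coloring: color 1: [3, 4, 5]; color 2: [6, 7, 9]; color 3: [8].
(χ(G) = 3 ≤ 3.)

Yes, G is 3-colorable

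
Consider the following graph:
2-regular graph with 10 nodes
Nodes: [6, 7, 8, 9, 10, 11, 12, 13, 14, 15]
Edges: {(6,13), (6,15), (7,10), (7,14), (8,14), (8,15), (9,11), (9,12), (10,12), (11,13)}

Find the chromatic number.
χ(G) = 2

Clique number ω(G) = 2 (lower bound: χ ≥ ω).
The graph is bipartite (no odd cycle), so 2 colors suffice: χ(G) = 2.
A valid 2-coloring: color 1: [6, 7, 8, 11, 12]; color 2: [9, 10, 13, 14, 15].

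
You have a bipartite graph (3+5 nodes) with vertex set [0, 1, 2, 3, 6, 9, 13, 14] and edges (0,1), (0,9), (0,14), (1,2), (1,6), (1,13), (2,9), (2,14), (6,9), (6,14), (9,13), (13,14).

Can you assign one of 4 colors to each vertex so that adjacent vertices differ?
Yes, G is 4-colorable

A valid 4-coloring: color 1: [1, 3, 9, 14]; color 2: [0, 2, 6, 13].
(χ(G) = 2 ≤ 4.)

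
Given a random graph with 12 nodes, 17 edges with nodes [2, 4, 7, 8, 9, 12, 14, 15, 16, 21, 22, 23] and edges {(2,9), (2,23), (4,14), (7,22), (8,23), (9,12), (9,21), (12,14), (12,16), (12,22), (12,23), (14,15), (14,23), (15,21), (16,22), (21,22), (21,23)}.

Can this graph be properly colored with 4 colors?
Yes, G is 4-colorable

A valid 4-coloring: color 1: [2, 4, 7, 8, 12, 21]; color 2: [9, 15, 22, 23]; color 3: [14, 16].
(χ(G) = 3 ≤ 4.)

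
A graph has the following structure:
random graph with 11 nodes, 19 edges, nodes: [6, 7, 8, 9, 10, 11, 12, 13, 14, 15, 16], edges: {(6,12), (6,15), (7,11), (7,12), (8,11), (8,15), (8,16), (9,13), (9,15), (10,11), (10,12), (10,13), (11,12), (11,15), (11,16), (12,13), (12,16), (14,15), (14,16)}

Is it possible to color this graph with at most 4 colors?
A valid 4-coloring: color 1: [8, 9, 12, 14]; color 2: [6, 11, 13]; color 3: [7, 10, 15, 16].
(χ(G) = 3 ≤ 4.)

Yes, G is 4-colorable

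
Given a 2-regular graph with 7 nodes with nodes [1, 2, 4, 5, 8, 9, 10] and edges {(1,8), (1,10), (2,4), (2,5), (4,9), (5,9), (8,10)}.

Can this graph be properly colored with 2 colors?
No, G is not 2-colorable

The clique on vertices [1, 8, 10] has size 3 > 2, so it alone needs 3 colors.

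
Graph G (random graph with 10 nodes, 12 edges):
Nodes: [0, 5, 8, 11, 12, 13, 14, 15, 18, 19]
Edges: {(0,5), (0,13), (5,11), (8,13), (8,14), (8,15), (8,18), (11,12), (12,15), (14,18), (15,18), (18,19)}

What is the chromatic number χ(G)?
Clique number ω(G) = 3 (lower bound: χ ≥ ω).
The clique on [8, 14, 18] has size 3, forcing χ ≥ 3, and the coloring below uses 3 colors, so χ(G) = 3.
A valid 3-coloring: color 1: [0, 8, 12, 19]; color 2: [5, 13, 18]; color 3: [11, 14, 15].

χ(G) = 3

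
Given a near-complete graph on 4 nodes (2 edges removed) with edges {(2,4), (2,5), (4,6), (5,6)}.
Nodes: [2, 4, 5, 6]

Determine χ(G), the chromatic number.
χ(G) = 2

Clique number ω(G) = 2 (lower bound: χ ≥ ω).
The graph is bipartite (no odd cycle), so 2 colors suffice: χ(G) = 2.
A valid 2-coloring: color 1: [4, 5]; color 2: [2, 6].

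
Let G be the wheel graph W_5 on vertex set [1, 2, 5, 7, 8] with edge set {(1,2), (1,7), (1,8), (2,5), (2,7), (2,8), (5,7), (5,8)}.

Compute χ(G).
χ(G) = 3

Clique number ω(G) = 3 (lower bound: χ ≥ ω).
The clique on [1, 2, 8] has size 3, forcing χ ≥ 3, and the coloring below uses 3 colors, so χ(G) = 3.
A valid 3-coloring: color 1: [2]; color 2: [1, 5]; color 3: [7, 8].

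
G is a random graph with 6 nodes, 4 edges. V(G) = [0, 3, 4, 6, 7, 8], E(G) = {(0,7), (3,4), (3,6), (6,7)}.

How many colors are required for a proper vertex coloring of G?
Clique number ω(G) = 2 (lower bound: χ ≥ ω).
The graph is bipartite (no odd cycle), so 2 colors suffice: χ(G) = 2.
A valid 2-coloring: color 1: [3, 7, 8]; color 2: [0, 4, 6].

χ(G) = 2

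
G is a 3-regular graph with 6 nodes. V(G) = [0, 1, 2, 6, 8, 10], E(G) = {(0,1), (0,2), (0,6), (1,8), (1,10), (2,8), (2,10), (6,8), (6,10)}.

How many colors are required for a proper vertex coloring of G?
Clique number ω(G) = 2 (lower bound: χ ≥ ω).
The graph is bipartite (no odd cycle), so 2 colors suffice: χ(G) = 2.
A valid 2-coloring: color 1: [0, 8, 10]; color 2: [1, 2, 6].

χ(G) = 2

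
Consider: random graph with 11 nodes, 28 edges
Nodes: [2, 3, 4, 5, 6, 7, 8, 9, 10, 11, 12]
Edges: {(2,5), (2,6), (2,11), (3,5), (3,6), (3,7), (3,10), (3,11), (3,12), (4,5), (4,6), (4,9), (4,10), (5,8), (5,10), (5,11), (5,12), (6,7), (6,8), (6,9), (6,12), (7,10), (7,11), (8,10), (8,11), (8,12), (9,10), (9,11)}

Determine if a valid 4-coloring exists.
A valid 4-coloring: color 1: [5, 6]; color 2: [2, 3, 4, 8]; color 3: [10, 11, 12]; color 4: [7, 9].
(χ(G) = 4 ≤ 4.)

Yes, G is 4-colorable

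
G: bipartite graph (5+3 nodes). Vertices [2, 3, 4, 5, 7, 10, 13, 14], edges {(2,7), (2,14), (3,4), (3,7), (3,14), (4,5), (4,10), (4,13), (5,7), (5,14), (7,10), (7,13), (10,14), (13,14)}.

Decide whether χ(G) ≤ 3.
A valid 3-coloring: color 1: [4, 7, 14]; color 2: [2, 3, 5, 10, 13].
(χ(G) = 2 ≤ 3.)

Yes, G is 3-colorable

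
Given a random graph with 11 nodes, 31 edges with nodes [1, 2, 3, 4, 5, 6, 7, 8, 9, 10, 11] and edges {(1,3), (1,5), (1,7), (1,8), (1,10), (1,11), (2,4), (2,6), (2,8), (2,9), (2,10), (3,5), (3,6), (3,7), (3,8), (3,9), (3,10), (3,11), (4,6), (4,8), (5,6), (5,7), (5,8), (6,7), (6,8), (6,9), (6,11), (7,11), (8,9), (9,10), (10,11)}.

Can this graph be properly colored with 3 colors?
No, G is not 3-colorable

The clique on vertices [2, 6, 8, 9] has size 4 > 3, so it alone needs 4 colors.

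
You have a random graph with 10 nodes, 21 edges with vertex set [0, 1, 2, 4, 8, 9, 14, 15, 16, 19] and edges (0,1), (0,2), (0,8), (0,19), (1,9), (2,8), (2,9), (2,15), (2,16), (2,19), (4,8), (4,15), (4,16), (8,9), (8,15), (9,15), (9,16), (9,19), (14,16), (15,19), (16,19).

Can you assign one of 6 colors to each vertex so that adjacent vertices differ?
Yes, G is 6-colorable

A valid 6-coloring: color 1: [0, 4, 9, 14]; color 2: [1, 2]; color 3: [15, 16]; color 4: [8, 19].
(χ(G) = 4 ≤ 6.)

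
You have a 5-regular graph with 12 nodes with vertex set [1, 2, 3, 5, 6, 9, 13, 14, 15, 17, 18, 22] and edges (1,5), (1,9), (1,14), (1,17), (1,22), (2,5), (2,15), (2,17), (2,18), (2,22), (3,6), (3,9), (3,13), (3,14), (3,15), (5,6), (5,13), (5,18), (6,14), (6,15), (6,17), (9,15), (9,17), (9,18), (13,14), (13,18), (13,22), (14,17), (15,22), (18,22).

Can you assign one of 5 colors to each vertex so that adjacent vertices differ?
A valid 5-coloring: color 1: [14, 15, 18]; color 2: [3, 5, 17, 22]; color 3: [2, 6, 9, 13]; color 4: [1].
(χ(G) = 4 ≤ 5.)

Yes, G is 5-colorable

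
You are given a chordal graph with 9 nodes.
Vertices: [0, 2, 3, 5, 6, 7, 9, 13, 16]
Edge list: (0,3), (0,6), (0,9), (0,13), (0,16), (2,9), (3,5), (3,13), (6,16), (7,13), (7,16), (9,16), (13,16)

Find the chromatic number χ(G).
χ(G) = 3

Clique number ω(G) = 3 (lower bound: χ ≥ ω).
The clique on [0, 9, 16] has size 3, forcing χ ≥ 3, and the coloring below uses 3 colors, so χ(G) = 3.
A valid 3-coloring: color 1: [2, 3, 16]; color 2: [0, 5, 7]; color 3: [6, 9, 13].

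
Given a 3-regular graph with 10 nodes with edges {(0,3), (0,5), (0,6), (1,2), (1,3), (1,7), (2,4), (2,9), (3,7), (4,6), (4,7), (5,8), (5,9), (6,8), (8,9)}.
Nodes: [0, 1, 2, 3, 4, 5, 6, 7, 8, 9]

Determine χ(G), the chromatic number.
χ(G) = 3

Clique number ω(G) = 3 (lower bound: χ ≥ ω).
The clique on [1, 3, 7] has size 3, forcing χ ≥ 3, and the coloring below uses 3 colors, so χ(G) = 3.
A valid 3-coloring: color 1: [0, 1, 4, 8]; color 2: [6, 7, 9]; color 3: [2, 3, 5].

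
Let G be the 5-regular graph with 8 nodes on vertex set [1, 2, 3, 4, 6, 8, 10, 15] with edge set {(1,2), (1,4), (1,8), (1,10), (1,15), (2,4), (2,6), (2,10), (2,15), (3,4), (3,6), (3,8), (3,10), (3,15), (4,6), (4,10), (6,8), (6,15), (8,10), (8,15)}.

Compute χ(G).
Clique number ω(G) = 4 (lower bound: χ ≥ ω).
The clique on [1, 2, 4, 10] has size 4, forcing χ ≥ 4, and the coloring below uses 4 colors, so χ(G) = 4.
A valid 4-coloring: color 1: [1, 3]; color 2: [4, 15]; color 3: [2, 8]; color 4: [6, 10].

χ(G) = 4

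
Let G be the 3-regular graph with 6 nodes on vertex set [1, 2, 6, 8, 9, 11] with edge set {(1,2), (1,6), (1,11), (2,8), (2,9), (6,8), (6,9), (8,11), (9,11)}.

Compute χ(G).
χ(G) = 2

Clique number ω(G) = 2 (lower bound: χ ≥ ω).
The graph is bipartite (no odd cycle), so 2 colors suffice: χ(G) = 2.
A valid 2-coloring: color 1: [2, 6, 11]; color 2: [1, 8, 9].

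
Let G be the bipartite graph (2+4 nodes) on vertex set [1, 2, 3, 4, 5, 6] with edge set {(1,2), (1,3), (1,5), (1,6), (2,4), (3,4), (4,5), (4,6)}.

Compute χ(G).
χ(G) = 2

Clique number ω(G) = 2 (lower bound: χ ≥ ω).
The graph is bipartite (no odd cycle), so 2 colors suffice: χ(G) = 2.
A valid 2-coloring: color 1: [1, 4]; color 2: [2, 3, 5, 6].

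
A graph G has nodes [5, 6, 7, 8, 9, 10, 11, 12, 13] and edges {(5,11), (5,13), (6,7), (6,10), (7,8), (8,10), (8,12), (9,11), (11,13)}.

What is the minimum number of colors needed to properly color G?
χ(G) = 3

Clique number ω(G) = 3 (lower bound: χ ≥ ω).
The clique on [5, 11, 13] has size 3, forcing χ ≥ 3, and the coloring below uses 3 colors, so χ(G) = 3.
A valid 3-coloring: color 1: [6, 8, 11]; color 2: [5, 7, 9, 10, 12]; color 3: [13].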